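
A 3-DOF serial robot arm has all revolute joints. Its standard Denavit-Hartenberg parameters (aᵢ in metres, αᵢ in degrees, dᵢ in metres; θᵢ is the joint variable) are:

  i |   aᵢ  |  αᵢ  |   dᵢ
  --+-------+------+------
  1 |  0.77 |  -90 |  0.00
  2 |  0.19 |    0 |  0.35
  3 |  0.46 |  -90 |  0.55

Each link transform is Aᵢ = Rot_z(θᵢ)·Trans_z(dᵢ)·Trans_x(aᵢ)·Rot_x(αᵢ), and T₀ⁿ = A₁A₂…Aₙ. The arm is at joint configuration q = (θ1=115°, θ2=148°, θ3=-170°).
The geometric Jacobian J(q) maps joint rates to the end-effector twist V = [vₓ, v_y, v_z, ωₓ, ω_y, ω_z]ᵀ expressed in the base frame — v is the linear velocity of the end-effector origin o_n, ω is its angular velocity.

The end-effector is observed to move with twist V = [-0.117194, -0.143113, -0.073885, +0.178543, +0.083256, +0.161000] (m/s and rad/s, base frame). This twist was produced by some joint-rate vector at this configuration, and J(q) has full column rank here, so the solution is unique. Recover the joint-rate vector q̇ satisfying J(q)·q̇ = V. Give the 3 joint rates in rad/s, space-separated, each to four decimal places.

0.1610 -0.9800 0.7830

o_n = [-1.2532, 0.5580, 0.0716]
J₁: ẑ×o_n = [-0.5580, -1.2532, 0.0000], ω = ẑ
J2: z=[-0.9063, -0.4226, 0.0000] o=[-0.3254, 0.6979, 0.0000] → [-0.0303, 0.0649, -0.2654, -0.9063, -0.4226, 0.0000]
J3: z=[-0.9063, -0.4226, 0.0000] o=[-0.5745, 0.4039, -0.1007] → [-0.0728, 0.1562, -0.4265, -0.9063, -0.4226, 0.0000]
q̇ = J⁺·V = [0.1610, -0.9800, 0.7830]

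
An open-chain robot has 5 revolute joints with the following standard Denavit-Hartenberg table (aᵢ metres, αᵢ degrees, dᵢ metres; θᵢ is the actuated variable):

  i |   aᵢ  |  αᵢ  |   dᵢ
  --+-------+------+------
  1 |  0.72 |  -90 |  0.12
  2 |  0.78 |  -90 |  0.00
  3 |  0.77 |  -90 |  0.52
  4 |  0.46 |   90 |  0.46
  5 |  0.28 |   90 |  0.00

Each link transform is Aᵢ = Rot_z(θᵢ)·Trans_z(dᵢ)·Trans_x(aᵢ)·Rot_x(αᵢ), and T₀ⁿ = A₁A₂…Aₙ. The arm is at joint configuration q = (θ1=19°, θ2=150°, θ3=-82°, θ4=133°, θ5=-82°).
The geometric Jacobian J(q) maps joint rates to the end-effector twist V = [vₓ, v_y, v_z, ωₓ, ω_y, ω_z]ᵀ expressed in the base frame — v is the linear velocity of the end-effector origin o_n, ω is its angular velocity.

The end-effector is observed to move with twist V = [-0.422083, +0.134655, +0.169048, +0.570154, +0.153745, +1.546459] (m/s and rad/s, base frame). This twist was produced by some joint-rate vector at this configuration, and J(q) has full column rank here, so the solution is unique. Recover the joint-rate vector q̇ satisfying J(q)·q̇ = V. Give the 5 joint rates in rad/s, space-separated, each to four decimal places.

o_n = [-0.3586, 0.2997, -0.2561]
J₁: ẑ×o_n = [-0.2997, -0.3586, 0.0000], ω = ẑ
J2: z=[-0.3256, 0.9455, 0.0000] o=[0.6808, 0.2344, 0.1200] → [-0.3556, -0.1224, 0.9615, -0.3256, 0.9455, 0.0000]
J3: z=[-0.4728, -0.1628, 0.8660] o=[0.0421, 0.0145, -0.2700] → [-0.2492, -0.3404, -0.2000, -0.4728, -0.1628, 0.8660]
J4: z=[-0.7656, -0.4108, -0.4951] o=[-0.5398, 0.6206, 0.1268] → [-0.0016, -0.3828, 0.3201, -0.7656, -0.4108, -0.4951]
J5: z=[0.0033, 0.7671, -0.6415] o=[-0.5960, 0.2050, -0.3705] → [0.1486, -0.1526, -0.1818, 0.0033, 0.7671, -0.6415]
q̇ = J⁺·V = [0.7570, 0.3200, -0.0610, -0.8460, -0.6600]

0.7570 0.3200 -0.0610 -0.8460 -0.6600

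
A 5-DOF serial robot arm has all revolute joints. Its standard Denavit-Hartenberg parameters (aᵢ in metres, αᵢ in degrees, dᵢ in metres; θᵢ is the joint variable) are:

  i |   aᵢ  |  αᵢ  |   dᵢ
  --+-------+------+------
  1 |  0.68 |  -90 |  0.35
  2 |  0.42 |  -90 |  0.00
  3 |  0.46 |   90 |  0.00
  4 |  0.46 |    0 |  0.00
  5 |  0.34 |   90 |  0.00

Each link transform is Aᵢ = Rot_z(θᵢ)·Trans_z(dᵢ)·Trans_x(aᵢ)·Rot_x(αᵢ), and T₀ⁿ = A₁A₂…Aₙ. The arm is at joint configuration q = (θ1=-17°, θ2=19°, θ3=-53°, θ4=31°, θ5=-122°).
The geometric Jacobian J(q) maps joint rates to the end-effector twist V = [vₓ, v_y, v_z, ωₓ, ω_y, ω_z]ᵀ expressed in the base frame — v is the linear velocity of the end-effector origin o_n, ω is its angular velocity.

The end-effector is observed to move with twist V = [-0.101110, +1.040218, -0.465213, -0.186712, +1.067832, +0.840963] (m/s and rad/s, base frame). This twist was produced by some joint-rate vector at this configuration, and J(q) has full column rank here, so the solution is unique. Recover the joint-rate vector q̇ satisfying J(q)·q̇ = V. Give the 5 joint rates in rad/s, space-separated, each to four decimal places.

o_n = [1.7219, 0.1821, 0.1445]
J₁: ẑ×o_n = [-0.1821, 1.7219, 0.0000], ω = ẑ
J2: z=[0.2924, 0.9563, 0.0000] o=[0.6503, -0.1988, 0.3500] → [-0.1966, 0.0601, -0.9134, 0.2924, 0.9563, 0.0000]
J3: z=[-0.3113, 0.0952, -0.9455] o=[1.0301, -0.3149, 0.2133] → [0.4634, -0.6755, -0.2206, -0.3113, 0.0952, -0.9455]
J4: z=[-0.5462, 0.7963, 0.2600] o=[1.3878, -0.0401, 0.1231] → [-0.0408, 0.0985, -0.3874, -0.5462, 0.7963, 0.2600]
J5: z=[-0.5462, 0.7963, 0.2600] o=[1.6206, 0.2180, -0.1781] → [0.2662, 0.2025, -0.0610, -0.5462, 0.7963, 0.2600]
q̇ = J⁺·V = [0.3970, 0.5080, -0.2600, 0.0370, 0.7250]

0.3970 0.5080 -0.2600 0.0370 0.7250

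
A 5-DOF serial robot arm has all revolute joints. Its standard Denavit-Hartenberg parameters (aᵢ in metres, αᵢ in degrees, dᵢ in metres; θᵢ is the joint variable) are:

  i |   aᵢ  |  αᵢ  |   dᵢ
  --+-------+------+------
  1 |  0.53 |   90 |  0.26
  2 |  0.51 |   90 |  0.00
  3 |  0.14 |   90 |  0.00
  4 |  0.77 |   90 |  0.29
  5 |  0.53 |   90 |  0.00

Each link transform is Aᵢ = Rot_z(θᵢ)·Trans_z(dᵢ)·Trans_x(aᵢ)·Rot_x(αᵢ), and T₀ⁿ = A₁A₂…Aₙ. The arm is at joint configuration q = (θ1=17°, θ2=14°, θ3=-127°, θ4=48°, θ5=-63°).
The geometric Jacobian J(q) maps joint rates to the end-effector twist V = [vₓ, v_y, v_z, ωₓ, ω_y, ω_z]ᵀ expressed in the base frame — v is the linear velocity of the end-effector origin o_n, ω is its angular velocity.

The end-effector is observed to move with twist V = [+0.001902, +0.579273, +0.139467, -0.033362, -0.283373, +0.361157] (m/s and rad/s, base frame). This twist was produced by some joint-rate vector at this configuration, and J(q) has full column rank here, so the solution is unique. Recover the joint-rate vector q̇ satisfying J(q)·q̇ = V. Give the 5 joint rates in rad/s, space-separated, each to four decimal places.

o_n = [0.6104, 0.9830, -0.4290]
J₁: ẑ×o_n = [-0.9830, 0.6104, 0.0000], ω = ẑ
J2: z=[0.2924, -0.9563, 0.0000] o=[0.5068, 0.1550, 0.2600] → [0.6589, 0.2014, 0.3411, 0.2924, -0.9563, 0.0000]
J3: z=[0.2314, 0.0707, -0.9703] o=[0.9801, 0.2996, 0.3834] → [0.6056, 0.5466, 0.1842, 0.2314, 0.0707, -0.9703]
J4: z=[-0.5651, -0.8021, -0.1932] o=[0.8692, 0.3827, 0.3630] → [0.7512, -0.3975, -0.5468, -0.5651, -0.8021, -0.1932]
J5: z=[-0.7433, 0.3934, 0.5411] o=[0.4297, 0.4961, -0.3233] → [-0.3050, 0.0192, -0.4330, -0.7433, 0.3934, 0.5411]
q̇ = J⁺·V = [0.3500, 0.6530, 0.3020, -0.1490, 0.5090]

0.3500 0.6530 0.3020 -0.1490 0.5090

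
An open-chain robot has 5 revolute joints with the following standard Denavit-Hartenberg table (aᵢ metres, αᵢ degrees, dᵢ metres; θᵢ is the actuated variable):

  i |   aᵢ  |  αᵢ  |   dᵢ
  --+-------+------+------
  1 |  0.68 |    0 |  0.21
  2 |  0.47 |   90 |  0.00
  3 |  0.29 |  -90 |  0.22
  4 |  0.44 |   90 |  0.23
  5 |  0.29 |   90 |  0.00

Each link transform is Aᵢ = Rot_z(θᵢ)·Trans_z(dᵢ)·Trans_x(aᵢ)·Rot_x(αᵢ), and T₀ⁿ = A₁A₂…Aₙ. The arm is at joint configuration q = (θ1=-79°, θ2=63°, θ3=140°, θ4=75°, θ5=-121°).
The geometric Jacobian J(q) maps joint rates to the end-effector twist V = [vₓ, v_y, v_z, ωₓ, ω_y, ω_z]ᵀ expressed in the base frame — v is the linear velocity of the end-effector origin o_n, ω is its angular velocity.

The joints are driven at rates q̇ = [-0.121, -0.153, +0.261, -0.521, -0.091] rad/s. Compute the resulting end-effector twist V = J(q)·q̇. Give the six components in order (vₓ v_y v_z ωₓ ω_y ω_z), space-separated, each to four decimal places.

-0.2711 -0.0822 0.0099 0.3212 -0.3391 0.0686

o_n = [0.3408, -0.6648, 0.4590]
J₁: ẑ×o_n = [0.6648, 0.3408, -0.0000], ω = ẑ
J2: z=[0.0000, 0.0000, 1.0000] o=[0.1298, -0.6675, 0.2100] → [-0.0027, 0.2111, 0.0000, 0.0000, 0.0000, 1.0000]
J3: z=[-0.2756, -0.9613, 0.0000] o=[0.5815, -0.7971, 0.2100] → [-0.2393, 0.0686, -0.2678, -0.2756, -0.9613, 0.0000]
J4: z=[-0.6179, 0.1772, -0.7660] o=[0.3074, -0.9473, 0.3964] → [0.2275, 0.0130, -0.1805, -0.6179, 0.1772, -0.7660]
J5: z=[-0.7826, -0.0448, 0.6209] o=[0.1985, -0.4740, 0.2934] → [0.1111, 0.2179, 0.1558, -0.7826, -0.0448, 0.6209]
V = J·q̇ = [-0.2711, -0.0822, 0.0099, 0.3212, -0.3391, 0.0686]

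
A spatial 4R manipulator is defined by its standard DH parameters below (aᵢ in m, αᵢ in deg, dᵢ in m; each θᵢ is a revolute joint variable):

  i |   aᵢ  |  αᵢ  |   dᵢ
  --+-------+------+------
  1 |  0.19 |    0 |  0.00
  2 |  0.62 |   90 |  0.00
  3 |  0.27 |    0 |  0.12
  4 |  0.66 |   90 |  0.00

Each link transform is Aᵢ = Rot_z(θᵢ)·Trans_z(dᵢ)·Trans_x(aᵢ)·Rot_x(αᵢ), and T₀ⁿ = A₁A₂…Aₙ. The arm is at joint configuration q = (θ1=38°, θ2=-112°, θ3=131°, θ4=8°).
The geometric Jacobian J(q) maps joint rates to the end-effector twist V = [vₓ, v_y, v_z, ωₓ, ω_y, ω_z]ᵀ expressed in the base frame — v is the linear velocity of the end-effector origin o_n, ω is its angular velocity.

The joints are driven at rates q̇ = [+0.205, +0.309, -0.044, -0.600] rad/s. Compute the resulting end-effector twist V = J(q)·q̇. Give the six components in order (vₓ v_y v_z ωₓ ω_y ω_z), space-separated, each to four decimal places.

0.0451 -0.3131 0.3286 0.6191 0.1775 0.5140

o_n = [0.0191, 0.1370, 0.6368]
J₁: ẑ×o_n = [-0.1370, 0.0191, 0.0000], ω = ẑ
J2: z=[0.0000, 0.0000, 1.0000] o=[0.1497, 0.1170, 0.0000] → [-0.0200, -0.1306, 0.0000, 0.0000, 0.0000, 1.0000]
J3: z=[-0.9613, -0.2756, 0.0000] o=[0.3206, -0.4790, 0.0000] → [-0.1755, 0.6121, -0.6752, -0.9613, -0.2756, 0.0000]
J4: z=[-0.9613, -0.2756, 0.0000] o=[0.1564, -0.3418, 0.2038] → [-0.1194, 0.4162, -0.4981, -0.9613, -0.2756, 0.0000]
V = J·q̇ = [0.0451, -0.3131, 0.3286, 0.6191, 0.1775, 0.5140]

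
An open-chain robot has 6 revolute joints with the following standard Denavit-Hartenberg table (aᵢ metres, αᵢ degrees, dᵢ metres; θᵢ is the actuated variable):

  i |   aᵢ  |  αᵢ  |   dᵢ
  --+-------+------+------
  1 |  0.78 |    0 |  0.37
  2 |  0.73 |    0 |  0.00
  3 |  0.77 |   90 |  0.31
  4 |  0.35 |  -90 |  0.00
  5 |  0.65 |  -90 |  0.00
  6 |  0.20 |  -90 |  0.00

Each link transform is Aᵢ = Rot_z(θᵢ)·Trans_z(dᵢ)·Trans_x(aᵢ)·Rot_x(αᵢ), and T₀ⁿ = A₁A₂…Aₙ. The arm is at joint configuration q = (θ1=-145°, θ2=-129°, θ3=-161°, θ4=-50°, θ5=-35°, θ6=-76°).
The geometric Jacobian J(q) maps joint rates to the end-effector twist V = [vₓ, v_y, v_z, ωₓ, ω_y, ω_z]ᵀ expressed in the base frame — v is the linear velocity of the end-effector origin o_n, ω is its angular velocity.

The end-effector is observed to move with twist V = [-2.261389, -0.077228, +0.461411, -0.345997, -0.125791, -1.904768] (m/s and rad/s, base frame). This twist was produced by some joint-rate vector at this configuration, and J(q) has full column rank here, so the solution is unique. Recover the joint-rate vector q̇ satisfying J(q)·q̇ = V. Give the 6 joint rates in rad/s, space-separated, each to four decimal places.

o_n = [-0.5838, -1.2827, 0.0984]
J₁: ẑ×o_n = [1.2827, -0.5838, 0.0000], ω = ẑ
J2: z=[0.0000, 0.0000, 1.0000] o=[-0.6389, -0.4474, 0.3700] → [0.8353, 0.0552, -0.0000, 0.0000, 0.0000, 1.0000]
J3: z=[0.0000, 0.0000, 1.0000] o=[-0.5880, 0.2808, 0.3700] → [1.5635, 0.0042, -0.0000, 0.0000, 0.0000, 1.0000]
J4: z=[-0.9659, -0.2588, 0.0000] o=[-0.3887, -0.4629, 0.6800] → [0.1505, -0.5618, 0.7414, -0.9659, -0.2588, 0.0000]
J5: z=[0.1983, -0.7399, 0.6428] o=[-0.3305, -0.6802, 0.4119] → [0.6192, -0.1006, -0.3069, 0.1983, -0.7399, 0.6428]
J6: z=[0.8867, -0.1441, -0.4394] o=[-0.6020, -1.1073, 0.0040] → [-0.0907, -0.0917, -0.1529, 0.8867, -0.1441, -0.4394]
q̇ = J⁺·V = [-0.5520, -0.3000, -0.8280, 0.6420, -0.1200, 0.3360]

-0.5520 -0.3000 -0.8280 0.6420 -0.1200 0.3360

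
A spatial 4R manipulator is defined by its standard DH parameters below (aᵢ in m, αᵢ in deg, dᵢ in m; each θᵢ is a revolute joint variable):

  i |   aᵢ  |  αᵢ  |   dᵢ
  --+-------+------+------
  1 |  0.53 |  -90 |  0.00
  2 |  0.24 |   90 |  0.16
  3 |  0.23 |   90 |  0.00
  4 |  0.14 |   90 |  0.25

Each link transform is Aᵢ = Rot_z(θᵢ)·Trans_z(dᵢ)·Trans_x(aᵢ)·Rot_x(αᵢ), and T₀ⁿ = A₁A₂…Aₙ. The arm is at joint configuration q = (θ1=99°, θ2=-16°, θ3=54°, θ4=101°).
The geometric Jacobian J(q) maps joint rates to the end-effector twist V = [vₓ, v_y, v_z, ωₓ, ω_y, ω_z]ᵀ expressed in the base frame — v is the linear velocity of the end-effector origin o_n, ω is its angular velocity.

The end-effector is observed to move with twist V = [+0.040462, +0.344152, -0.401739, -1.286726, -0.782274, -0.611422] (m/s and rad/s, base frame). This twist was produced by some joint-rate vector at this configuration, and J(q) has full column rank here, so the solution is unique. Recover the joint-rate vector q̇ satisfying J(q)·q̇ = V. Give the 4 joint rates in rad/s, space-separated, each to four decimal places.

-0.0710 0.8860 -0.3620 -0.8630

o_n = [-0.3368, 0.9916, 0.2869]
J₁: ẑ×o_n = [-0.9916, -0.3368, 0.0000], ω = ẑ
J2: z=[-0.9877, -0.1564, 0.0000] o=[-0.0829, 0.5235, 0.0000] → [-0.0449, 0.2834, -0.5021, -0.9877, -0.1564, 0.0000]
J3: z=[0.0431, -0.2722, 0.9613] o=[-0.2770, 0.7263, 0.0662] → [-0.3151, -0.0670, -0.0048, 0.0431, -0.2722, 0.9613]
J4: z=[0.4589, 0.8601, 0.2230] o=[-0.4811, 0.8256, 0.1034] → [0.1208, -0.0520, -0.0479, 0.4589, 0.8601, 0.2230]
q̇ = J⁺·V = [-0.0710, 0.8860, -0.3620, -0.8630]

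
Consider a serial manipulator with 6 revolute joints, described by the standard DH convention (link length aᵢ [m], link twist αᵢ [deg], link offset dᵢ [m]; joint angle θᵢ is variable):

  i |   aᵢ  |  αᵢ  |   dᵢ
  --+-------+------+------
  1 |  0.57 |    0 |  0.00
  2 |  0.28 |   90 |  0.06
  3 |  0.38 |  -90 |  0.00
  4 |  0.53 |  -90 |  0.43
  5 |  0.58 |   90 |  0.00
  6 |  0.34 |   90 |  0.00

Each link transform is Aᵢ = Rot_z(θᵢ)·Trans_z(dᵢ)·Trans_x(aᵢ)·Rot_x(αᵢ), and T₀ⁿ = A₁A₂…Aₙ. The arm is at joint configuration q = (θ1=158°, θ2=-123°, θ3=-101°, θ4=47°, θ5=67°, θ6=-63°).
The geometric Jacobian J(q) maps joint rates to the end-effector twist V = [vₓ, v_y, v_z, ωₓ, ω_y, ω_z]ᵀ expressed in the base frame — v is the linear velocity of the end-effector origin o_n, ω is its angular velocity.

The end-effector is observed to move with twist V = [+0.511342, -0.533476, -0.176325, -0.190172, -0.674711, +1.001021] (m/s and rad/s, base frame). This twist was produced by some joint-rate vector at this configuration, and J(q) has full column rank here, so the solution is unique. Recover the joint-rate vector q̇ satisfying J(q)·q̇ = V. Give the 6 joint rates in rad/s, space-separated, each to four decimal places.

o_n = [-0.9022, 0.4290, -1.0305]
J₁: ẑ×o_n = [-0.4290, -0.9022, 0.0000], ω = ẑ
J2: z=[0.0000, 0.0000, 1.0000] o=[-0.5285, 0.2135, 0.0000] → [-0.2155, -0.3737, 0.0000, 0.0000, 0.0000, 1.0000]
J3: z=[0.5736, -0.8192, 0.0000] o=[-0.2991, 0.3741, 0.0600] → [0.8933, 0.6255, -0.4626, 0.5736, -0.8192, 0.0000]
J4: z=[0.8041, 0.5630, -0.1908] o=[-0.3585, 0.3325, -0.3130] → [-0.3856, 0.6807, 0.3837, 0.8041, 0.5630, -0.1908]
J5: z=[-0.2769, 0.6387, 0.7179] o=[-0.2916, 0.8526, -0.7499] → [0.1249, -0.5161, 0.5073, -0.2769, 0.6387, 0.7179]
J6: z=[-0.1701, 0.7028, -0.6908] o=[-0.8401, 0.6709, -0.7997] → [-0.3292, 0.0037, 0.0848, -0.1701, 0.7028, -0.6908]
q̇ = J⁺·V = [0.2390, 0.0430, 0.2450, -0.4340, 0.3050, -0.6040]

0.2390 0.0430 0.2450 -0.4340 0.3050 -0.6040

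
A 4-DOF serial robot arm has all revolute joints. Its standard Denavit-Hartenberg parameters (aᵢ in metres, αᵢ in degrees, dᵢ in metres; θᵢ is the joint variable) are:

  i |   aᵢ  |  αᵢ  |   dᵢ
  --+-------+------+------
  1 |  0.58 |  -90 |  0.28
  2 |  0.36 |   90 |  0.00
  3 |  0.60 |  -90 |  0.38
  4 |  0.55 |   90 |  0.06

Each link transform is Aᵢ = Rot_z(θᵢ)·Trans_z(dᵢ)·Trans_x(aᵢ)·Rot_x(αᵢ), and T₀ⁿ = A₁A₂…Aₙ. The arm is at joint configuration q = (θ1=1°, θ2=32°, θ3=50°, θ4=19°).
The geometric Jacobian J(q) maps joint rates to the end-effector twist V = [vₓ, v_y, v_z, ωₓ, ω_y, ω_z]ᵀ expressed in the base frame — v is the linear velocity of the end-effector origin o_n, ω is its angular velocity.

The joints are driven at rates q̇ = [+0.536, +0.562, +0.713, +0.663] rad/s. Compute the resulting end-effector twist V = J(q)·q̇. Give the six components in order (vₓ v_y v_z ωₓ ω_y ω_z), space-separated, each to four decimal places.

-1.5035 1.2015 -0.4658 -0.0701 0.9871 1.4098

o_n = [1.5475, 0.9237, -0.0975]
J₁: ẑ×o_n = [-0.9237, 1.5475, 0.0000], ω = ẑ
J2: z=[-0.0175, 0.9998, 0.0000] o=[0.5799, 0.0101, 0.2800] → [-0.3775, -0.0066, -0.9833, -0.0175, 0.9998, 0.0000]
J3: z=[0.5298, 0.0092, 0.8480] o=[0.8852, 0.0155, 0.0892] → [-0.7720, 0.6606, 0.4751, 0.5298, 0.0092, 0.8480]
J4: z=[-0.6608, 0.6314, 0.4059] o=[1.4055, 0.4842, 0.2071] → [-0.3707, -0.1437, -0.3800, -0.6608, 0.6314, 0.4059]
V = J·q̇ = [-1.5035, 1.2015, -0.4658, -0.0701, 0.9871, 1.4098]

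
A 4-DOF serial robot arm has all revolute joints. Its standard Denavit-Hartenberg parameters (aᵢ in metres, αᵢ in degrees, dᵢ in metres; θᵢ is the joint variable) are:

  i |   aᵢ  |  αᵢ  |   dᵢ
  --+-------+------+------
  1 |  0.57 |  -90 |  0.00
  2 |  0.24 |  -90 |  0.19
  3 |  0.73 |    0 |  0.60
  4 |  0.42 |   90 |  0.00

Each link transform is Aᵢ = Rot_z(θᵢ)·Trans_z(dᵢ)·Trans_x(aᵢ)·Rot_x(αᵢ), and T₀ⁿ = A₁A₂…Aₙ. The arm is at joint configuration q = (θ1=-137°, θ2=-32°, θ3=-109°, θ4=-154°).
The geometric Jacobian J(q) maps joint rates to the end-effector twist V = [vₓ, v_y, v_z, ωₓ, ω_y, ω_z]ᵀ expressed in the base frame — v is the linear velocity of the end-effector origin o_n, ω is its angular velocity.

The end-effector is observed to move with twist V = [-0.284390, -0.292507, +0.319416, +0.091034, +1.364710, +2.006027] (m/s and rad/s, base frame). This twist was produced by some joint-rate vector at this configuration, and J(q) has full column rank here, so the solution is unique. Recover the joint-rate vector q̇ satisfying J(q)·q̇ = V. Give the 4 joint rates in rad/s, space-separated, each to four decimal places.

0.4100 -0.9360 -0.9710 -0.9110

o_n = [-0.3031, -0.9162, -0.5347]
J₁: ẑ×o_n = [0.9162, -0.3031, 0.0000], ω = ẑ
J2: z=[0.6820, -0.7314, 0.0000] o=[-0.4169, -0.3887, 0.0000] → [0.3911, 0.3647, -0.2765, 0.6820, -0.7314, 0.0000]
J3: z=[-0.3876, -0.3614, -0.8480] o=[-0.4361, -0.6665, 0.1272] → [0.0275, -0.3694, 0.1449, -0.3876, -0.3614, -0.8480]
J4: z=[-0.3876, -0.3614, -0.8480] o=[-0.0505, -1.2507, -0.5076] → [0.2935, 0.2037, -0.2209, -0.3876, -0.3614, -0.8480]
q̇ = J⁺·V = [0.4100, -0.9360, -0.9710, -0.9110]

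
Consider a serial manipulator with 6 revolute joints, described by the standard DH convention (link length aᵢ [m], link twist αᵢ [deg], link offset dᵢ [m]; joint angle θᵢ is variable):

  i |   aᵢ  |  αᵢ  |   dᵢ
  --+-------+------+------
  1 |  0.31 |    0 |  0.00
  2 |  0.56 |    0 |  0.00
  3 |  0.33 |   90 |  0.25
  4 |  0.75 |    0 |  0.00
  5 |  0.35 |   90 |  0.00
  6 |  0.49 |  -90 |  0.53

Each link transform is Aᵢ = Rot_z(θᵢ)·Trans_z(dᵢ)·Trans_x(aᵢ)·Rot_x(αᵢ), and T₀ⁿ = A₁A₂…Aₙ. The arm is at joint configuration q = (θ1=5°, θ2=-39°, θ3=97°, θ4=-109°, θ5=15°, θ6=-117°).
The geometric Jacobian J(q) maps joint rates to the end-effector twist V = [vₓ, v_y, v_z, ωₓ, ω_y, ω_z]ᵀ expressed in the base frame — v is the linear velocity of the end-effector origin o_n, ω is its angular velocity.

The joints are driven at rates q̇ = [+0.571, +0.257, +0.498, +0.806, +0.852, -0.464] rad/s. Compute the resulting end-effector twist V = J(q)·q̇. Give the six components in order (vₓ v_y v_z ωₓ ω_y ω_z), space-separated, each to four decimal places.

o_n = [0.1790, -0.4905, -0.5494]
J₁: ẑ×o_n = [0.4905, 0.1790, -0.0000], ω = ẑ
J2: z=[0.0000, 0.0000, 1.0000] o=[0.3088, 0.0270, 0.0000] → [0.5175, -0.1299, 0.0000, 0.0000, 0.0000, 1.0000]
J3: z=[0.0000, 0.0000, 1.0000] o=[0.7731, -0.2861, 0.0000] → [0.2043, -0.5941, 0.0000, 0.0000, 0.0000, 1.0000]
J4: z=[0.8910, -0.4540, 0.0000] o=[0.9229, 0.0079, 0.2500] → [0.3629, 0.7123, -0.7818, 0.8910, -0.4540, 0.0000]
J5: z=[0.8910, -0.4540, 0.0000] o=[0.8120, -0.2097, -0.4591] → [0.0410, 0.0804, -0.5376, 0.8910, -0.4540, 0.0000]
J6: z=[-0.4529, -0.8888, 0.0698] o=[0.8010, -0.2314, -0.8083] → [-0.2120, 0.0739, -0.4355, -0.4529, -0.8888, 0.0698]
V = J·q̇ = [0.9406, 0.3813, -0.8861, 1.6874, -0.3403, 1.2936]

0.9406 0.3813 -0.8861 1.6874 -0.3403 1.2936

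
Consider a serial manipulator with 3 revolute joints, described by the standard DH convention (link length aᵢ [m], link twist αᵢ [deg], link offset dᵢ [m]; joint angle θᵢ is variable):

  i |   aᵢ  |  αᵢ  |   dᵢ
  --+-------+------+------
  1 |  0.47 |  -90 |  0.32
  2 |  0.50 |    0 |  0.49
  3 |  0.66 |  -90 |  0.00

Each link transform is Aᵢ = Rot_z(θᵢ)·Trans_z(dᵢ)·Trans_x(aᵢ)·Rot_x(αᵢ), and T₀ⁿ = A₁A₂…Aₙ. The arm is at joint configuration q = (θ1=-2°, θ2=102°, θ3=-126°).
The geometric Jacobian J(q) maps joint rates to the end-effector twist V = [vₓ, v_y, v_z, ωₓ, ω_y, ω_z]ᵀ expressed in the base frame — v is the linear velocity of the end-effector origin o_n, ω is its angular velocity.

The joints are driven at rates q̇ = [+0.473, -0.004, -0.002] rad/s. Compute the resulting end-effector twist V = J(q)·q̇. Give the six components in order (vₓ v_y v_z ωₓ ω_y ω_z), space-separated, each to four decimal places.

-0.2153 0.4661 0.0032 -0.0002 -0.0060 0.4730

o_n = [0.9855, 0.4559, 0.0994]
J₁: ẑ×o_n = [-0.4559, 0.9855, 0.0000], ω = ẑ
J2: z=[0.0349, 0.9994, 0.0000] o=[0.4697, -0.0164, 0.3200] → [-0.2205, 0.0077, -0.4990, 0.0349, 0.9994, 0.0000]
J3: z=[0.0349, 0.9994, 0.0000] o=[0.3829, 0.4769, -0.1691] → [0.2683, -0.0094, -0.6029, 0.0349, 0.9994, 0.0000]
V = J·q̇ = [-0.2153, 0.4661, 0.0032, -0.0002, -0.0060, 0.4730]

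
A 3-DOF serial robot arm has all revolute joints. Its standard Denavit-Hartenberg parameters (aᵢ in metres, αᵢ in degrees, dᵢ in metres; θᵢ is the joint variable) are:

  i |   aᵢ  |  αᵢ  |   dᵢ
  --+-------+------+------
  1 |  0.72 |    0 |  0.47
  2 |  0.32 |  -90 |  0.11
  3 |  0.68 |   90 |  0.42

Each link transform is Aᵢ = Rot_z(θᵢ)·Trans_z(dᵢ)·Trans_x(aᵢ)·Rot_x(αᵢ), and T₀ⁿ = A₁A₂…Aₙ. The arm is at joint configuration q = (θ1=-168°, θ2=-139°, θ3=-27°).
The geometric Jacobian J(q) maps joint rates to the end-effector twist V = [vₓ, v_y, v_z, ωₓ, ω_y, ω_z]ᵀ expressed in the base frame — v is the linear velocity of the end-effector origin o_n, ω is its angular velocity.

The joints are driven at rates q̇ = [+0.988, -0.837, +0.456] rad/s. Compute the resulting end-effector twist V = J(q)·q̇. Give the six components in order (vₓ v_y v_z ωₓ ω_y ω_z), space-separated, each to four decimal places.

0.0828 -0.5499 -0.2763 -0.3642 0.2744 0.1510

o_n = [-0.4825, 0.8425, 0.8887]
J₁: ẑ×o_n = [-0.8425, -0.4825, 0.0000], ω = ẑ
J2: z=[0.0000, 0.0000, 1.0000] o=[-0.7043, -0.1497, 0.4700] → [-0.9922, 0.2218, 0.0000, 0.0000, 0.0000, 1.0000]
J3: z=[-0.7986, 0.6018, 0.0000] o=[-0.5117, 0.1059, 0.5800] → [0.1858, 0.2465, -0.6059, -0.7986, 0.6018, 0.0000]
V = J·q̇ = [0.0828, -0.5499, -0.2763, -0.3642, 0.2744, 0.1510]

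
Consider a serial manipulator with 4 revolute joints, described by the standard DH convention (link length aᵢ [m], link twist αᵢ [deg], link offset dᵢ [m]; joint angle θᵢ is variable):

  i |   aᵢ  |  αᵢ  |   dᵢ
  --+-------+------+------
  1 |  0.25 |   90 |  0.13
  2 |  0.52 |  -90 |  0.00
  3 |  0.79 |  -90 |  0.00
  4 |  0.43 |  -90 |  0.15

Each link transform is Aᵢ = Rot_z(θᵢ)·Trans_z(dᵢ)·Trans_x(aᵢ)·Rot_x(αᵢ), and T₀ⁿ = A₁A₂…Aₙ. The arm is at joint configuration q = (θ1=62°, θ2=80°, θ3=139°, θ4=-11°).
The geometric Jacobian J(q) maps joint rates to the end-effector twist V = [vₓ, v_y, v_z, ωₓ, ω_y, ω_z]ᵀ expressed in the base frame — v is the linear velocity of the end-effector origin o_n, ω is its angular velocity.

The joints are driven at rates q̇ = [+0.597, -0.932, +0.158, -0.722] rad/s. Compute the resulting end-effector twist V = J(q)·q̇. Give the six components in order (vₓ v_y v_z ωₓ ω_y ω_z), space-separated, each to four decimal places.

-0.4119 -1.0921 0.1460 -1.3385 0.6286 1.0909

o_n = [-0.5629, 0.3940, -0.3415]
J₁: ẑ×o_n = [-0.3940, -0.5629, 0.0000], ω = ẑ
J2: z=[0.8829, -0.4695, 0.0000] o=[0.1174, 0.2207, 0.1300] → [0.2213, 0.4163, -0.1664, 0.8829, -0.4695, 0.0000]
J3: z=[-0.4623, -0.8695, 0.1736] o=[0.1598, 0.3005, 0.6421] → [0.8390, -0.5802, -0.6716, -0.4623, -0.8695, 0.1736]
J4: z=[0.6129, -0.4549, -0.6461] o=[-0.3465, 0.4524, 0.0549] → [0.1426, 0.3828, -0.1343, 0.6129, -0.4549, -0.6461]
V = J·q̇ = [-0.4119, -1.0921, 0.1460, -1.3385, 0.6286, 1.0909]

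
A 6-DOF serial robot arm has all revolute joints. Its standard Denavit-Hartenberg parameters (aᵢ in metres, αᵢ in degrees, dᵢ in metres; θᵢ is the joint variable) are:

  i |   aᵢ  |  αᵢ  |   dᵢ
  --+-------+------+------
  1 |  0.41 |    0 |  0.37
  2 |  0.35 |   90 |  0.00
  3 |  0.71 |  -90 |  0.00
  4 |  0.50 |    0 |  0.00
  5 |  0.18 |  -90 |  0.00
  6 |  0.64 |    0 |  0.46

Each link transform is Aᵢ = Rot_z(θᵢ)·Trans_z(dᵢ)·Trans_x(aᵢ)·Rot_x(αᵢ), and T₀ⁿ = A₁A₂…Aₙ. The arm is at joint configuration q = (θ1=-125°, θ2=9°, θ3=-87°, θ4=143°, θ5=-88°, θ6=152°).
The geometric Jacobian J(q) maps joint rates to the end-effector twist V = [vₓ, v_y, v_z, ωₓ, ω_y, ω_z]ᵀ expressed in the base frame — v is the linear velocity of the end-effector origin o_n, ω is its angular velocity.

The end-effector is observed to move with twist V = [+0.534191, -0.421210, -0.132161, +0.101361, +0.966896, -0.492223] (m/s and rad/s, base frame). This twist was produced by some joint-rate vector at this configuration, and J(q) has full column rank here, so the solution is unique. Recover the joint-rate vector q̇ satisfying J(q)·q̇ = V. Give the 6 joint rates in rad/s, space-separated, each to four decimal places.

0.2080 -0.8000 0.4360 -0.2590 -0.6480 0.1800

o_n = [-0.0264, -0.4765, 0.6409]
J₁: ẑ×o_n = [0.4765, -0.0264, 0.0000], ω = ẑ
J2: z=[0.0000, 0.0000, 1.0000] o=[-0.2352, -0.3359, 0.3700] → [0.1407, 0.2088, -0.0000, 0.0000, 0.0000, 1.0000]
J3: z=[-0.8988, 0.4384, 0.0000] o=[-0.3886, -0.6504, 0.3700] → [0.1187, 0.2435, -0.3151, -0.8988, 0.4384, 0.0000]
J4: z=[-0.4378, -0.8976, 0.0523] o=[-0.4049, -0.6838, -0.3390] → [-0.8904, 0.4488, 0.2490, -0.4378, -0.8976, 0.0523]
J5: z=[-0.4378, -0.8976, 0.0523] o=[-0.1253, -0.7970, 0.0597] → [-0.5384, 0.2596, -0.0515, -0.4378, -0.8976, 0.0523]
J6: z=[0.5343, -0.2129, 0.8180] o=[0.0049, -0.8664, -0.0434] → [-0.4646, -0.3912, 0.2017, 0.5343, -0.2129, 0.8180]
q̇ = J⁺·V = [0.2080, -0.8000, 0.4360, -0.2590, -0.6480, 0.1800]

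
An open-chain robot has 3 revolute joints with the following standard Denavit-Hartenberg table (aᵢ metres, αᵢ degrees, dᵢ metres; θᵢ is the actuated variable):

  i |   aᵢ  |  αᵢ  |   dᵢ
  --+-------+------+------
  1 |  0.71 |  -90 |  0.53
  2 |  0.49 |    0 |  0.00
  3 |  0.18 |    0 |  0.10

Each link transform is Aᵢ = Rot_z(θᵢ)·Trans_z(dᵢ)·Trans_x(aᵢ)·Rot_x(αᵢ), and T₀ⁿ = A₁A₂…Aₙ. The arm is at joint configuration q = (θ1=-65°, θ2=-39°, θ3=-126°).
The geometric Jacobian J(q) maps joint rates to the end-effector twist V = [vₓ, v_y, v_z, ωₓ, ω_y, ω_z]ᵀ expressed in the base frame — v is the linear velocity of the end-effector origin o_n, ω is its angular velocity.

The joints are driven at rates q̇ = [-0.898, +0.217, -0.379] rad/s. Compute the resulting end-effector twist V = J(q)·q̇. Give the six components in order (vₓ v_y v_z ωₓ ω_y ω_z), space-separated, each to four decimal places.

o_n = [0.4781, -0.7888, 0.8850]
J₁: ẑ×o_n = [0.7888, 0.4781, -0.0000], ω = ẑ
J2: z=[0.9063, 0.4226, 0.0000] o=[0.3001, -0.6435, 0.5300] → [0.1500, -0.3217, -0.2069, 0.9063, 0.4226, 0.0000]
J3: z=[0.9063, 0.4226, 0.0000] o=[0.4610, -0.9886, 0.8384] → [0.0197, -0.0422, 0.1739, 0.9063, 0.4226, 0.0000]
V = J·q̇ = [-0.6832, -0.4832, -0.1108, -0.1468, -0.0685, -0.8980]

-0.6832 -0.4832 -0.1108 -0.1468 -0.0685 -0.8980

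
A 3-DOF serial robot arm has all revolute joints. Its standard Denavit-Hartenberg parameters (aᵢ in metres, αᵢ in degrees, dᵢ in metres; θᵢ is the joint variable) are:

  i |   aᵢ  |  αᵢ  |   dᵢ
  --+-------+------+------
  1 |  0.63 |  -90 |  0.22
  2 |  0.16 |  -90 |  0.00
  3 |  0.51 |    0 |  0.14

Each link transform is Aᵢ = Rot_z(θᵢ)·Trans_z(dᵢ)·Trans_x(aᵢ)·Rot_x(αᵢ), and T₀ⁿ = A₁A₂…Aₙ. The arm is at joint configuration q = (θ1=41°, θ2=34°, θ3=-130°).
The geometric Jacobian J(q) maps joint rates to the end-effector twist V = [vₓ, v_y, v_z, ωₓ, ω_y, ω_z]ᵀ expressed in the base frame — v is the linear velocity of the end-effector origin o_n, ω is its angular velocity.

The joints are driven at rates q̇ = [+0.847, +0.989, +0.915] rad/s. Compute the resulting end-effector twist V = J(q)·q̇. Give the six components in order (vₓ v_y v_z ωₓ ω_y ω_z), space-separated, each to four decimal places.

o_n = [0.0551, 0.5655, 0.1978]
J₁: ẑ×o_n = [-0.5655, 0.0551, 0.0000], ω = ẑ
J2: z=[-0.6561, 0.7547, 0.0000] o=[0.4755, 0.4133, 0.2200] → [-0.0168, -0.0146, 0.2174, -0.6561, 0.7547, 0.0000]
J3: z=[-0.4220, -0.3669, -0.8290] o=[0.5756, 0.5003, 0.1305] → [0.0294, 0.4599, -0.2185, -0.4220, -0.3669, -0.8290]
V = J·q̇ = [-0.4687, 0.4530, 0.0151, -1.0350, 0.4107, 0.0884]

-0.4687 0.4530 0.0151 -1.0350 0.4107 0.0884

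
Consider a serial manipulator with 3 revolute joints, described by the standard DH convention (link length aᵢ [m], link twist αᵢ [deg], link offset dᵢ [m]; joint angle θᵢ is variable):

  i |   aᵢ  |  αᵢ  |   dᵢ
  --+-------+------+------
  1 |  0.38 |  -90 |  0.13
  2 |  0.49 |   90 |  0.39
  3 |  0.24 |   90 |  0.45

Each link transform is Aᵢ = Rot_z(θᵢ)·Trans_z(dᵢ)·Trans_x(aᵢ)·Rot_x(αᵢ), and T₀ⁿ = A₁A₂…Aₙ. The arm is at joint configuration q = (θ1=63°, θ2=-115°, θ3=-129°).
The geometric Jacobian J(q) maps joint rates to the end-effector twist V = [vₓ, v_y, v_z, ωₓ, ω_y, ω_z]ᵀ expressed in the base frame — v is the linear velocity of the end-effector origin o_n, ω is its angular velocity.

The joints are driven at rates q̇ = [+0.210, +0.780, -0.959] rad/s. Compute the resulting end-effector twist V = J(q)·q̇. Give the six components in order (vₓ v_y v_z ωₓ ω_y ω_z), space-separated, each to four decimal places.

o_n = [-0.2590, -0.0601, 0.2470]
J₁: ẑ×o_n = [0.0601, -0.2590, 0.0000], ω = ẑ
J2: z=[-0.8910, 0.4540, 0.0000] o=[0.1725, 0.3386, 0.1300] → [0.0531, 0.1043, 0.5511, -0.8910, 0.4540, 0.0000]
J3: z=[-0.4115, -0.8075, -0.4226] o=[-0.2690, 0.3311, 0.5741] → [0.0988, -0.1388, 0.1690, -0.4115, -0.8075, -0.4226]
V = J·q̇ = [-0.0407, 0.1601, 0.2677, -0.3004, 1.1285, 0.6153]

-0.0407 0.1601 0.2677 -0.3004 1.1285 0.6153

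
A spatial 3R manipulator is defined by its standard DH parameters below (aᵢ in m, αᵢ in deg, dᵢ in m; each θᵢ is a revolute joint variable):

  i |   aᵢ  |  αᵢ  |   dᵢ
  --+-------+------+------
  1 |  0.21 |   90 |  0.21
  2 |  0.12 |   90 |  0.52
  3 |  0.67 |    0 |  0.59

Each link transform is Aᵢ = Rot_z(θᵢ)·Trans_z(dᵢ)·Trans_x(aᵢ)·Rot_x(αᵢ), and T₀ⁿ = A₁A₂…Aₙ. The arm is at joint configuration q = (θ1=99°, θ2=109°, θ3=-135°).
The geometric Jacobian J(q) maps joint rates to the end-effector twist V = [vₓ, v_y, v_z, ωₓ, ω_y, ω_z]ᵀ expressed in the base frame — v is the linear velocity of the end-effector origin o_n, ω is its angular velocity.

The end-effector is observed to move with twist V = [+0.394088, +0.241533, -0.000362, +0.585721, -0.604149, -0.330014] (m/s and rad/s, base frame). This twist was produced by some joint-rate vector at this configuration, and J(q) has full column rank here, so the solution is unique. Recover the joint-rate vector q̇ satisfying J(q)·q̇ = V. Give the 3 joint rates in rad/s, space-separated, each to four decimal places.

o_n = [-0.0925, 0.8794, 0.0676]
J₁: ẑ×o_n = [-0.8794, -0.0925, 0.0000], ω = ẑ
J2: z=[0.9877, 0.1564, 0.0000] o=[-0.0329, 0.2074, 0.2100] → [-0.0223, 0.1406, 0.6730, 0.9877, 0.1564, 0.0000]
J3: z=[-0.1479, 0.9339, 0.3256] o=[0.4869, 0.2502, 0.3235] → [-0.4438, -0.2265, 0.4480, -0.1479, 0.9339, 0.3256]
q̇ = J⁺·V = [-0.0930, 0.4840, -0.7280]

-0.0930 0.4840 -0.7280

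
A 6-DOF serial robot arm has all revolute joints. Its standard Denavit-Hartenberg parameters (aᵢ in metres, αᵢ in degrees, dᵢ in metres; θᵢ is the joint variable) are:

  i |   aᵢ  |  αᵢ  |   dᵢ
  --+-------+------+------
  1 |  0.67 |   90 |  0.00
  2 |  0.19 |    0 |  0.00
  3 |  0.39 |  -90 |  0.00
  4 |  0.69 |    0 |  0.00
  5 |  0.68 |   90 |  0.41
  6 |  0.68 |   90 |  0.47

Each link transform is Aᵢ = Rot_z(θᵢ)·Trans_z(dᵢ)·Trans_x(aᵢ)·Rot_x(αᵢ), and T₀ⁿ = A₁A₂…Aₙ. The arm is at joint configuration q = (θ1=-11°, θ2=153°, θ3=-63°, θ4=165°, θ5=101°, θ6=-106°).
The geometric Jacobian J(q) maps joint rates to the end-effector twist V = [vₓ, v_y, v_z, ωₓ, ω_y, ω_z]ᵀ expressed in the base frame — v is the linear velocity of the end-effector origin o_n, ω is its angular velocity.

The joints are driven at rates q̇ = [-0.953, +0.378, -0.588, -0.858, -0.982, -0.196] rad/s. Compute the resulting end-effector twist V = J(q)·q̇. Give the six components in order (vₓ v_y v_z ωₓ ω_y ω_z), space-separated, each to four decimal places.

o_n = [0.6773, -0.4169, -0.6934]
J₁: ẑ×o_n = [0.4169, 0.6773, -0.0000], ω = ẑ
J2: z=[-0.1908, -0.9816, 0.0000] o=[0.6577, -0.1278, 0.0000] → [0.6807, -0.1323, 0.0744, -0.1908, -0.9816, 0.0000]
J3: z=[-0.1908, -0.9816, 0.0000] o=[0.4915, -0.0955, 0.0863] → [0.7654, -0.1488, 0.2437, -0.1908, -0.9816, 0.0000]
J4: z=[-0.9816, 0.1908, 0.0000] o=[0.4915, -0.0955, 0.4763] → [-0.2232, -1.1482, 0.2800, -0.9816, 0.1908, 0.0000]
J5: z=[-0.9816, 0.1908, 0.0000] o=[0.5256, 0.0798, -0.1902] → [-0.0960, -0.4940, 0.4586, -0.9816, 0.1908, 0.0000]
J6: z=[0.0133, 0.0685, -0.9976] o=[-0.0063, -0.5079, -0.2377] → [0.0596, -0.6758, -0.0456, 0.0133, 0.0685, -0.9976]
V = J·q̇ = [-0.3159, 0.9947, -0.7968, 1.8437, -0.1584, -0.7575]

-0.3159 0.9947 -0.7968 1.8437 -0.1584 -0.7575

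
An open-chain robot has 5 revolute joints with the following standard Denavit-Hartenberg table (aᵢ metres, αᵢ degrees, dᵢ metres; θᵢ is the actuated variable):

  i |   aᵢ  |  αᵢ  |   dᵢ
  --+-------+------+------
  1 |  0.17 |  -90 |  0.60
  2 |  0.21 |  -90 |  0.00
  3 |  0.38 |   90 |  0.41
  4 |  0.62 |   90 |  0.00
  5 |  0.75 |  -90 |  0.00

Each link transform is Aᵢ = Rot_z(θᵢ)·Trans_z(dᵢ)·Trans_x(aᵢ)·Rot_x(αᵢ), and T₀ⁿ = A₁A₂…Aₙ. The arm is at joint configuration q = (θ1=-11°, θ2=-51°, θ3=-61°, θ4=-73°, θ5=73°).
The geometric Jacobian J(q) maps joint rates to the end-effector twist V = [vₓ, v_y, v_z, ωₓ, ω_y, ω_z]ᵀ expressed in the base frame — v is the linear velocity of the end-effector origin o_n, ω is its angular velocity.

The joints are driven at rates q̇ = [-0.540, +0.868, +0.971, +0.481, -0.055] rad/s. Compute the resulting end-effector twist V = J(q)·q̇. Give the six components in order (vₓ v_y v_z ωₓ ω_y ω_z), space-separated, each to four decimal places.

o_n = [-0.0324, 0.9177, 0.7584]
J₁: ẑ×o_n = [-0.9177, -0.0324, 0.0000], ω = ẑ
J2: z=[0.1908, 0.9816, 0.0000] o=[0.1669, -0.0324, 0.6000] → [0.1555, -0.0302, 0.3769, 0.1908, 0.9816, 0.0000]
J3: z=[0.7629, -0.1483, -0.6293] o=[0.2966, -0.0577, 0.7632] → [0.6145, 0.2107, 0.6953, 0.7629, -0.1483, -0.6293]
J4: z=[-0.4478, 0.5809, -0.6797] o=[0.7866, 0.1857, 0.6484] → [0.5615, 0.6060, 0.1480, -0.4478, 0.5809, -0.6797]
J5: z=[-0.6690, -0.7220, -0.1763] o=[0.4188, 0.4187, 1.0898] → [0.3273, -0.1422, -0.6597, -0.6690, -0.7220, -0.1763]
V = J·q̇ = [1.4793, 0.4952, 1.1098, 0.7278, 1.0272, -1.4683]

1.4793 0.4952 1.1098 0.7278 1.0272 -1.4683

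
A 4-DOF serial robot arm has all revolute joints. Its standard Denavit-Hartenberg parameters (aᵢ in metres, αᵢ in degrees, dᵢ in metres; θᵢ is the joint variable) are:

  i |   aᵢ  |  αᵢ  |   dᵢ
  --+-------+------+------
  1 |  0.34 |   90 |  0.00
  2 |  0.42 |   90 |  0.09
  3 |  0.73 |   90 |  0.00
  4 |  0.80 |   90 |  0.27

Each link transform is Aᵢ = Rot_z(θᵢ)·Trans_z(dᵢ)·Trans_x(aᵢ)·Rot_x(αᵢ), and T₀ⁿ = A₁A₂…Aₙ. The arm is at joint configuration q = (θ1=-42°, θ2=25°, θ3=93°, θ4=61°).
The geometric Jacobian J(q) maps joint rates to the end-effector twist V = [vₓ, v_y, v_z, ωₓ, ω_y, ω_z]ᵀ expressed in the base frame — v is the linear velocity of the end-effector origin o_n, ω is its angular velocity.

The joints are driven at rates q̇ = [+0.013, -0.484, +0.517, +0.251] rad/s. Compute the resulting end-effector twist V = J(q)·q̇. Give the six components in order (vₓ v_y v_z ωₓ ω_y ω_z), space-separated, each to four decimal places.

-0.4224 0.4906 -0.7513 0.6463 0.0517 -0.3496

o_n = [0.0809, -1.7151, -0.3674]
J₁: ẑ×o_n = [1.7151, 0.0809, -0.0000], ω = ẑ
J2: z=[-0.6691, -0.7431, 0.0000] o=[0.2527, -0.2275, 0.0000] → [0.2730, -0.2458, 0.8677, -0.6691, -0.7431, 0.0000]
J3: z=[0.3141, -0.2828, -0.9063] o=[0.4753, -0.5491, 0.1775] → [-0.9026, 0.5286, -0.4777, 0.3141, -0.2828, -0.9063]
J4: z=[0.6376, -0.6445, 0.4220] o=[-0.0382, -1.0677, 0.1614] → [0.6140, 0.3874, -0.3360, 0.6376, -0.6445, 0.4220]
V = J·q̇ = [-0.4224, 0.4906, -0.7513, 0.6463, 0.0517, -0.3496]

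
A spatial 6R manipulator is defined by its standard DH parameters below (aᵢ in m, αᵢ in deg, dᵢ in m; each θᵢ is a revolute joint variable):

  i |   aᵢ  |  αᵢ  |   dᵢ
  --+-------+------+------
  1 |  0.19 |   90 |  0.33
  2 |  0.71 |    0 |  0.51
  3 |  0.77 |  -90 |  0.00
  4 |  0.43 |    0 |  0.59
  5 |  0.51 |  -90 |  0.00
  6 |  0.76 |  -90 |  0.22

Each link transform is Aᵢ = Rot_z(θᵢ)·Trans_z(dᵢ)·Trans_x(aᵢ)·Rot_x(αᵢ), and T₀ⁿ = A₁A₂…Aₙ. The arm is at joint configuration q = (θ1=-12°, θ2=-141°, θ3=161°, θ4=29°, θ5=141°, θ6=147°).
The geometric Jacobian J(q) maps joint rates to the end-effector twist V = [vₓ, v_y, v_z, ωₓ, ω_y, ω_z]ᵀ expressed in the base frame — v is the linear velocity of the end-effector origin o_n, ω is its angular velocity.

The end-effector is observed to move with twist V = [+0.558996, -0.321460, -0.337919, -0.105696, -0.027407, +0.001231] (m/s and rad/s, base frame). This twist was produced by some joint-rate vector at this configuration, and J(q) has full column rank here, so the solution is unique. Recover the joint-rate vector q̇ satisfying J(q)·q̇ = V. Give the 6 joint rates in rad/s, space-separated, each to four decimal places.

o_n = [0.6085, -0.6817, 0.4705]
J₁: ẑ×o_n = [0.6817, 0.6085, -0.0000], ω = ẑ
J2: z=[-0.2079, -0.9781, 0.0000] o=[0.1858, -0.0395, 0.3300] → [-0.1374, 0.0292, 0.5470, -0.2079, -0.9781, 0.0000]
J3: z=[-0.2079, -0.9781, 0.0000] o=[-0.4599, -0.4236, -0.1168] → [-0.5744, 0.1221, 1.0987, -0.2079, -0.9781, 0.0000]
J4: z=[-0.3345, 0.0711, 0.9397] o=[0.2478, -0.5741, 0.1465] → [0.1242, 0.4473, 0.0104, -0.3345, 0.0711, 0.9397]
J5: z=[-0.3345, 0.0711, 0.9397] o=[0.4395, -0.4017, 0.8296] → [0.2376, 0.0387, 0.0817, -0.3345, 0.0711, 0.9397]
J6: z=[-0.3644, -0.9294, -0.0594] o=[-0.0037, -0.2169, 0.6578] → [0.1465, -0.1046, 0.7384, -0.3644, -0.9294, -0.0594]
q̇ = J⁺·V = [-0.0260, 0.4740, -0.8930, -0.3990, 0.4580, 0.4750]

-0.0260 0.4740 -0.8930 -0.3990 0.4580 0.4750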